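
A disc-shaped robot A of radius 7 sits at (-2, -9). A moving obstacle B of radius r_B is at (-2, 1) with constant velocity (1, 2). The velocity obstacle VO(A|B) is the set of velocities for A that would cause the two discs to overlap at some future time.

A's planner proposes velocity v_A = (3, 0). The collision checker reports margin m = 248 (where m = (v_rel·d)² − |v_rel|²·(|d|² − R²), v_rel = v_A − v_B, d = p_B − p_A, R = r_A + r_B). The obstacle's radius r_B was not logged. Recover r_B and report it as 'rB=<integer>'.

m = 248
d = (0, 10);  v_rel = (2, -2),  |v_rel|² = 8
v_rel×d = (2)·(10) − (-2)·(0) = 20
since m = R²·8 − 20²:  R² = (400 + 248) / 8 = 81
R = √81 = 9  ⇒  r_B = 9 − 7 = 2

rB=2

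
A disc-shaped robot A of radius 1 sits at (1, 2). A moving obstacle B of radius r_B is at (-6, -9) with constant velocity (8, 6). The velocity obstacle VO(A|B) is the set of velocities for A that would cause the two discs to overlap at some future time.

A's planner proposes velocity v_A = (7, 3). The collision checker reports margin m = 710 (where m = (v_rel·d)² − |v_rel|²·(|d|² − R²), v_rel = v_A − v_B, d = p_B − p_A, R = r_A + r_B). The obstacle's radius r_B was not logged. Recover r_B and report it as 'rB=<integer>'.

m = 710
d = (-7, -11);  v_rel = (-1, -3),  |v_rel|² = 10
v_rel×d = (-1)·(-11) − (-3)·(-7) = -10
since m = R²·10 − (-10)²:  R² = (100 + 710) / 10 = 81
R = √81 = 9  ⇒  r_B = 9 − 1 = 8

rB=8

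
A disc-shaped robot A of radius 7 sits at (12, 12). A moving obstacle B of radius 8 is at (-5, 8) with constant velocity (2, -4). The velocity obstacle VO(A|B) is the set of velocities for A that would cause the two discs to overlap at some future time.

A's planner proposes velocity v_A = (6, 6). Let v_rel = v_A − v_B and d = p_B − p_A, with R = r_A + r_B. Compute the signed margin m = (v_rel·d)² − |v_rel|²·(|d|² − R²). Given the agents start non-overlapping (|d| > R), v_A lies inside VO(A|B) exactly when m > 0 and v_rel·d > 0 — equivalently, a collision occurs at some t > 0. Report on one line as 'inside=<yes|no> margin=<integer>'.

d = (-17, -4),  |d|² = 305;  R = 7+8 = 15,  c = 305−15² = 80
v_rel = (4, 10),  |v_rel|² = 116;  v_rel·d = (4)·(-17) + (10)·(-4) = -108
116·t² + 216·t + 80 = 0  ⇒  m = (-108)² − 116·80 = 2384
m = 2384 > 0,  v_rel·d = -108 < 0  ⇒  outside

inside=no margin=2384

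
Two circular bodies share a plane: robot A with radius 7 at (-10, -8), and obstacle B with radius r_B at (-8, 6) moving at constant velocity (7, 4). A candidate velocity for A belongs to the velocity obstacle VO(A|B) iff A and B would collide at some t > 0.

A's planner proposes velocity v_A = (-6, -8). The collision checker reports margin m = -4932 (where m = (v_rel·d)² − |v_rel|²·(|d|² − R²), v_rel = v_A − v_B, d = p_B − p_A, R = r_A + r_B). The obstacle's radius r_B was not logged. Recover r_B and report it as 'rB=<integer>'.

m = -4932
d = (2, 14);  v_rel = (-13, -12),  |v_rel|² = 313
v_rel×d = (-13)·(14) − (-12)·(2) = -158
since m = R²·313 − (-158)²:  R² = (24964 + -4932) / 313 = 64
R = √64 = 8  ⇒  r_B = 8 − 7 = 1

rB=1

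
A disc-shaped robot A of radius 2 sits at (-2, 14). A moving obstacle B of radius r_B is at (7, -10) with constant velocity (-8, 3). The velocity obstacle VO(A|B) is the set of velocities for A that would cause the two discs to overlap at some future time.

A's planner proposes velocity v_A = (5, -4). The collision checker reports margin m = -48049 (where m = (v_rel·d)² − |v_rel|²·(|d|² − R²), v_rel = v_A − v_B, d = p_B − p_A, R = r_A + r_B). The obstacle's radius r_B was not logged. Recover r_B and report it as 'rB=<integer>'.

m = -48049
d = (9, -24);  v_rel = (13, -7),  |v_rel|² = 218
v_rel×d = (13)·(-24) − (-7)·(9) = -249
since m = R²·218 − (-249)²:  R² = (62001 + -48049) / 218 = 64
R = √64 = 8  ⇒  r_B = 8 − 2 = 6

rB=6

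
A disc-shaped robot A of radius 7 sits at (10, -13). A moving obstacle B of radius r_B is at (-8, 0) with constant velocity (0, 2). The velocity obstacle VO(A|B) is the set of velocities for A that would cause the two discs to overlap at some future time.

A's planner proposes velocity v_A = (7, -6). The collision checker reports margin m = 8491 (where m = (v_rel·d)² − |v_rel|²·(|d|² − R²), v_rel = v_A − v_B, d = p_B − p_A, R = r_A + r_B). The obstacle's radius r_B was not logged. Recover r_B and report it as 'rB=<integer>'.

m = 8491
d = (-18, 13);  v_rel = (7, -8),  |v_rel|² = 113
v_rel×d = (7)·(13) − (-8)·(-18) = -53
since m = R²·113 − (-53)²:  R² = (2809 + 8491) / 113 = 100
R = √100 = 10  ⇒  r_B = 10 − 7 = 3

rB=3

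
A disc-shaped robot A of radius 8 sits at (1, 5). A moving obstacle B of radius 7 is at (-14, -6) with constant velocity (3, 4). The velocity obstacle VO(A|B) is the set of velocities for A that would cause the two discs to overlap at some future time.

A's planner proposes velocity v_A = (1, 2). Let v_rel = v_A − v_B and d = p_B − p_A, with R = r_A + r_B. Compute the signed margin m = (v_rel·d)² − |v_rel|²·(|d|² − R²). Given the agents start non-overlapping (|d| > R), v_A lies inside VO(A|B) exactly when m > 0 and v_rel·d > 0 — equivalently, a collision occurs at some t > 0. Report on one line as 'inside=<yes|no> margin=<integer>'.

d = (-15, -11),  |d|² = 346;  R = 8+7 = 15,  c = 346−15² = 121
v_rel = (-2, -2),  |v_rel|² = 8;  v_rel·d = (-2)·(-15) + (-2)·(-11) = 52
8·t² − 104·t + 121 = 0  ⇒  m = 52² − 8·121 = 1736
m = 1736 > 0,  v_rel·d = 52 > 0  ⇒  inside

inside=yes margin=1736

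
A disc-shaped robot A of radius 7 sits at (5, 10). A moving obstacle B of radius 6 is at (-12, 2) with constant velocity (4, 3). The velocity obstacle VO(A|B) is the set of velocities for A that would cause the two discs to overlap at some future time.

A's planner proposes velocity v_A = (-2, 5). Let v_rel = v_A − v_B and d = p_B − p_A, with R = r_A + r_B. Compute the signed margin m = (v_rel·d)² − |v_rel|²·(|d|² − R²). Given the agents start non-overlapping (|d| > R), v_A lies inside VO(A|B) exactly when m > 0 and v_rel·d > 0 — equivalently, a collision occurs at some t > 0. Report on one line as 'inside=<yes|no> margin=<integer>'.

d = (-17, -8),  |d|² = 353;  R = 7+6 = 13,  c = 353−13² = 184
v_rel = (-6, 2),  |v_rel|² = 40;  v_rel·d = (-6)·(-17) + (2)·(-8) = 86
40·t² − 172·t + 184 = 0  ⇒  m = 86² − 40·184 = 36
m = 36 > 0,  v_rel·d = 86 > 0  ⇒  inside

inside=yes margin=36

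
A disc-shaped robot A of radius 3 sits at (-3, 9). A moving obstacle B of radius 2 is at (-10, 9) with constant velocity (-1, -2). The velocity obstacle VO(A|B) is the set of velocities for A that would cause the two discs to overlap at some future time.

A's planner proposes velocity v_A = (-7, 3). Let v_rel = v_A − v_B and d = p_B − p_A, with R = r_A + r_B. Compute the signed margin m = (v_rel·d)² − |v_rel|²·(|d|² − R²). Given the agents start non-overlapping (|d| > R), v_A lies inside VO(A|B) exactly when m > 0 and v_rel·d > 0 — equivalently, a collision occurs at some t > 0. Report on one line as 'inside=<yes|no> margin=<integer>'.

d = (-7, 0),  |d|² = 49;  R = 3+2 = 5,  c = 49−5² = 24
v_rel = (-6, 5),  |v_rel|² = 61;  v_rel·d = (-6)·(-7) + (5)·(0) = 42
61·t² − 84·t + 24 = 0  ⇒  m = 42² − 61·24 = 300
m = 300 > 0,  v_rel·d = 42 > 0  ⇒  inside

inside=yes margin=300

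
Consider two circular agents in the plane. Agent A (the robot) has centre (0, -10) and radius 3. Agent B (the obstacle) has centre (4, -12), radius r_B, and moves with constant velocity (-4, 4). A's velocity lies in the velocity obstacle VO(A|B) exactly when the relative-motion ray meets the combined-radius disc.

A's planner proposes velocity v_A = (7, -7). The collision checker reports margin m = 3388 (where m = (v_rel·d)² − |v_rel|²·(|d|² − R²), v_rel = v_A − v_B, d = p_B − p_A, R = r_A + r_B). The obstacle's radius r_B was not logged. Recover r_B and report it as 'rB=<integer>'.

m = 3388
d = (4, -2);  v_rel = (11, -11),  |v_rel|² = 242
v_rel×d = (11)·(-2) − (-11)·(4) = 22
since m = R²·242 − 22²:  R² = (484 + 3388) / 242 = 16
R = √16 = 4  ⇒  r_B = 4 − 3 = 1

rB=1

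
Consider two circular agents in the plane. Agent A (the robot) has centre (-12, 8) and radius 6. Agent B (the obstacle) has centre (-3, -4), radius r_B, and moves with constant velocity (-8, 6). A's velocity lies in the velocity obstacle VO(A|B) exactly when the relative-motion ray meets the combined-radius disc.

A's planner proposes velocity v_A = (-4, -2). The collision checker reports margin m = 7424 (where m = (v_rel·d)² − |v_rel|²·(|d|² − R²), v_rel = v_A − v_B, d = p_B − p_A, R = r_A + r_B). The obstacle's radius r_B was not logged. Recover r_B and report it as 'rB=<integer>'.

m = 7424
d = (9, -12);  v_rel = (4, -8),  |v_rel|² = 80
v_rel×d = (4)·(-12) − (-8)·(9) = 24
since m = R²·80 − 24²:  R² = (576 + 7424) / 80 = 100
R = √100 = 10  ⇒  r_B = 10 − 6 = 4

rB=4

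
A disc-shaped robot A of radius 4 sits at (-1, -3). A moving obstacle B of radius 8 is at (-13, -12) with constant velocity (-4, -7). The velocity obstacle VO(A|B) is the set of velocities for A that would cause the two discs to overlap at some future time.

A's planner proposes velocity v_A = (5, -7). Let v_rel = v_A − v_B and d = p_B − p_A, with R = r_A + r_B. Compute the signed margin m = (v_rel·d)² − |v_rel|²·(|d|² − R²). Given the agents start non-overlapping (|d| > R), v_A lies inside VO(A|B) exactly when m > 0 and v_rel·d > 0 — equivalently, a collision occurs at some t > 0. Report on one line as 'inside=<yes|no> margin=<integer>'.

d = (-12, -9),  |d|² = 225;  R = 4+8 = 12,  c = 225−12² = 81
v_rel = (9, 0),  |v_rel|² = 81;  v_rel·d = (9)·(-12) + (0)·(-9) = -108
81·t² + 216·t + 81 = 0  ⇒  m = (-108)² − 81·81 = 5103
m = 5103 > 0,  v_rel·d = -108 < 0  ⇒  outside

inside=no margin=5103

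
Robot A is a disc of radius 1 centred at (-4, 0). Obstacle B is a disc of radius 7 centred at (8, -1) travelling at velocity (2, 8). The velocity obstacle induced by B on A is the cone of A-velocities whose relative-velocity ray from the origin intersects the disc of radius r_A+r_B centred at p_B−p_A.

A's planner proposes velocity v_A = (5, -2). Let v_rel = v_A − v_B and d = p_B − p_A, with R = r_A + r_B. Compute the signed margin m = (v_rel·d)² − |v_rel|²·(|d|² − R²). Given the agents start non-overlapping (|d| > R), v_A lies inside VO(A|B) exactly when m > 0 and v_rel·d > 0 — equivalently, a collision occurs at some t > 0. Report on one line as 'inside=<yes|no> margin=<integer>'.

d = (12, -1),  |d|² = 145;  R = 1+7 = 8,  c = 145−8² = 81
v_rel = (3, -10),  |v_rel|² = 109;  v_rel·d = (3)·(12) + (-10)·(-1) = 46
109·t² − 92·t + 81 = 0  ⇒  m = 46² − 109·81 = -6713
m = -6713 < 0,  v_rel·d = 46 > 0  ⇒  outside

inside=no margin=-6713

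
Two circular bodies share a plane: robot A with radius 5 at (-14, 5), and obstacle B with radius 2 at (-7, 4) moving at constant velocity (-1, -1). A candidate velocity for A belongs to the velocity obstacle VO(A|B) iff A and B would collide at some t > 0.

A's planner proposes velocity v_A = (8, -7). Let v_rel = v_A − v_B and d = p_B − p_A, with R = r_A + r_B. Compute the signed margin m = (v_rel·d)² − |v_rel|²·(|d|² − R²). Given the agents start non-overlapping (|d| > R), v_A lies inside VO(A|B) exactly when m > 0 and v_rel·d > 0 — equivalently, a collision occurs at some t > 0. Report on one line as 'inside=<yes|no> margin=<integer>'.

d = (7, -1),  |d|² = 50;  R = 5+2 = 7,  c = 50−7² = 1
v_rel = (9, -6),  |v_rel|² = 117;  v_rel·d = (9)·(7) + (-6)·(-1) = 69
117·t² − 138·t + 1 = 0  ⇒  m = 69² − 117·1 = 4644
m = 4644 > 0,  v_rel·d = 69 > 0  ⇒  inside

inside=yes margin=4644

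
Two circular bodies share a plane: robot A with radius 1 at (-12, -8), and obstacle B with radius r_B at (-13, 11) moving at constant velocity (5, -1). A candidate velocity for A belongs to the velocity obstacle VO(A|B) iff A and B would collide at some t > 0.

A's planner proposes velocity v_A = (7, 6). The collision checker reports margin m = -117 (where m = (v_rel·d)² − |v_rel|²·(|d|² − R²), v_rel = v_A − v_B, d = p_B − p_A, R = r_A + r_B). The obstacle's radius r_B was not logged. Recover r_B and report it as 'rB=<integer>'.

m = -117
d = (-1, 19);  v_rel = (2, 7),  |v_rel|² = 53
v_rel×d = (2)·(19) − (7)·(-1) = 45
since m = R²·53 − 45²:  R² = (2025 + -117) / 53 = 36
R = √36 = 6  ⇒  r_B = 6 − 1 = 5

rB=5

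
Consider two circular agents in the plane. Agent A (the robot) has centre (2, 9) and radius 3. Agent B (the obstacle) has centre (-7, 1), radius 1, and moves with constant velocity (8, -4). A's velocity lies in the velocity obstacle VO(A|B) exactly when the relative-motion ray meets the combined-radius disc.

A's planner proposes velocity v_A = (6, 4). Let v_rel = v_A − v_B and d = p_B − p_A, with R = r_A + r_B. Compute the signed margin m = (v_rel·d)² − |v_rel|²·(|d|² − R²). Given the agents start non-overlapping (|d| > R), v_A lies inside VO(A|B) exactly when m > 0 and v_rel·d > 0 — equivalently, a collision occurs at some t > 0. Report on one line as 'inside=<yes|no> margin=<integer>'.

d = (-9, -8),  |d|² = 145;  R = 3+1 = 4,  c = 145−4² = 129
v_rel = (-2, 8),  |v_rel|² = 68;  v_rel·d = (-2)·(-9) + (8)·(-8) = -46
68·t² + 92·t + 129 = 0  ⇒  m = (-46)² − 68·129 = -6656
m = -6656 < 0,  v_rel·d = -46 < 0  ⇒  outside

inside=no margin=-6656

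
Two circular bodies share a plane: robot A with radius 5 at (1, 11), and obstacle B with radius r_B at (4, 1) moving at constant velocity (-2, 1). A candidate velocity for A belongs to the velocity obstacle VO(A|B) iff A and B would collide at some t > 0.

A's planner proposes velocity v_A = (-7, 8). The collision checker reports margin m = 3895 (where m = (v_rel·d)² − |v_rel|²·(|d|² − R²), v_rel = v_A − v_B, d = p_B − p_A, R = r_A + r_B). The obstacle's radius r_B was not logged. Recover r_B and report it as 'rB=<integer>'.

m = 3895
d = (3, -10);  v_rel = (-5, 7),  |v_rel|² = 74
v_rel×d = (-5)·(-10) − (7)·(3) = 29
since m = R²·74 − 29²:  R² = (841 + 3895) / 74 = 64
R = √64 = 8  ⇒  r_B = 8 − 5 = 3

rB=3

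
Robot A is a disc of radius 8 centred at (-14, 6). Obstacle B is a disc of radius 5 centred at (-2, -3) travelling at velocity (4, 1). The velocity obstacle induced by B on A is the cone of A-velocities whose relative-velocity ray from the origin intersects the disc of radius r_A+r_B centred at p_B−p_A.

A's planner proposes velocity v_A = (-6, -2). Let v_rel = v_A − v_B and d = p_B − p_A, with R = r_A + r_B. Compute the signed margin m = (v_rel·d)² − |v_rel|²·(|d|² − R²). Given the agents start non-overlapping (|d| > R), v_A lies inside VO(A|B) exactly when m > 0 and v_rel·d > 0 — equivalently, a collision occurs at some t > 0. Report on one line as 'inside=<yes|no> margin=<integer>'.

d = (12, -9),  |d|² = 225;  R = 8+5 = 13,  c = 225−13² = 56
v_rel = (-10, -3),  |v_rel|² = 109;  v_rel·d = (-10)·(12) + (-3)·(-9) = -93
109·t² + 186·t + 56 = 0  ⇒  m = (-93)² − 109·56 = 2545
m = 2545 > 0,  v_rel·d = -93 < 0  ⇒  outside

inside=no margin=2545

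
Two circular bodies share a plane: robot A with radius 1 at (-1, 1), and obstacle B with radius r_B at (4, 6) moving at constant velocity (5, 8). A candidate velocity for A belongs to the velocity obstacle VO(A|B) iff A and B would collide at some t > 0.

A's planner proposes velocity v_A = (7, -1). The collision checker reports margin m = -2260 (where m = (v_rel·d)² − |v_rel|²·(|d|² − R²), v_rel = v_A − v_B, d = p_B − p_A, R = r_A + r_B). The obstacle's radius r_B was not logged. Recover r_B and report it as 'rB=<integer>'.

m = -2260
d = (5, 5);  v_rel = (2, -9),  |v_rel|² = 85
v_rel×d = (2)·(5) − (-9)·(5) = 55
since m = R²·85 − 55²:  R² = (3025 + -2260) / 85 = 9
R = √9 = 3  ⇒  r_B = 3 − 1 = 2

rB=2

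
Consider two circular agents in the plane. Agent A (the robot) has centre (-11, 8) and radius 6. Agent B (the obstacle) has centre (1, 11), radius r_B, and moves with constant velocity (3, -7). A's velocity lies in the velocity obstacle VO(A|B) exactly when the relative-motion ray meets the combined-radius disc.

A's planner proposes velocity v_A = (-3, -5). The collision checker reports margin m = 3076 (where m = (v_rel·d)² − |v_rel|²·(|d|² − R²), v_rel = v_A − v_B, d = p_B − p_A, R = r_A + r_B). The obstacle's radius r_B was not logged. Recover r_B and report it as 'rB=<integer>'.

m = 3076
d = (12, 3);  v_rel = (-6, 2),  |v_rel|² = 40
v_rel×d = (-6)·(3) − (2)·(12) = -42
since m = R²·40 − (-42)²:  R² = (1764 + 3076) / 40 = 121
R = √121 = 11  ⇒  r_B = 11 − 6 = 5

rB=5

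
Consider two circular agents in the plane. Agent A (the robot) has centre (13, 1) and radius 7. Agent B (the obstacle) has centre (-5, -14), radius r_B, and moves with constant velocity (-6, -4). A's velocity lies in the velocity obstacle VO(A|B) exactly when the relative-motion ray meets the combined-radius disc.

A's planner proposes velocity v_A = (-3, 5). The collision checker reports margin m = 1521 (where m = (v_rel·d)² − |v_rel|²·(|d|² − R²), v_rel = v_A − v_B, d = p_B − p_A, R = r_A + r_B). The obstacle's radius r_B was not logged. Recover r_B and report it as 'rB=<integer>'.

m = 1521
d = (-18, -15);  v_rel = (3, 9),  |v_rel|² = 90
v_rel×d = (3)·(-15) − (9)·(-18) = 117
since m = R²·90 − 117²:  R² = (13689 + 1521) / 90 = 169
R = √169 = 13  ⇒  r_B = 13 − 7 = 6

rB=6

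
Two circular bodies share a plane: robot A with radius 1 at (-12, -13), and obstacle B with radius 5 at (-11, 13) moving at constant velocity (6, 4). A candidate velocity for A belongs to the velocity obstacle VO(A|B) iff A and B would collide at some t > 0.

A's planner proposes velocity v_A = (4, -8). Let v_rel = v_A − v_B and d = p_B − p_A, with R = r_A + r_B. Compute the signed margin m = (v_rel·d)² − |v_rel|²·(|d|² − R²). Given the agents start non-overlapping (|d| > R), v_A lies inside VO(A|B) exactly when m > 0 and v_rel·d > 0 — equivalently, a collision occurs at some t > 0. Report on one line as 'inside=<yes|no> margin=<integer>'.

d = (1, 26),  |d|² = 677;  R = 1+5 = 6,  c = 677−6² = 641
v_rel = (-2, -12),  |v_rel|² = 148;  v_rel·d = (-2)·(1) + (-12)·(26) = -314
148·t² + 628·t + 641 = 0  ⇒  m = (-314)² − 148·641 = 3728
m = 3728 > 0,  v_rel·d = -314 < 0  ⇒  outside

inside=no margin=3728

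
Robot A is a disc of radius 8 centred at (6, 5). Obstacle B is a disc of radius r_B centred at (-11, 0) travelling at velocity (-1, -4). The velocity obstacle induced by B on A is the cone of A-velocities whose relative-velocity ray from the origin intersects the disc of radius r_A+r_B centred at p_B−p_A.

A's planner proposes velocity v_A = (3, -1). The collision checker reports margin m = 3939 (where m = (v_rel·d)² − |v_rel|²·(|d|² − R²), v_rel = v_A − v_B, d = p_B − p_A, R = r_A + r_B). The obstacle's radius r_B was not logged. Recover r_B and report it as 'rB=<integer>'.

m = 3939
d = (-17, -5);  v_rel = (4, 3),  |v_rel|² = 25
v_rel×d = (4)·(-5) − (3)·(-17) = 31
since m = R²·25 − 31²:  R² = (961 + 3939) / 25 = 196
R = √196 = 14  ⇒  r_B = 14 − 8 = 6

rB=6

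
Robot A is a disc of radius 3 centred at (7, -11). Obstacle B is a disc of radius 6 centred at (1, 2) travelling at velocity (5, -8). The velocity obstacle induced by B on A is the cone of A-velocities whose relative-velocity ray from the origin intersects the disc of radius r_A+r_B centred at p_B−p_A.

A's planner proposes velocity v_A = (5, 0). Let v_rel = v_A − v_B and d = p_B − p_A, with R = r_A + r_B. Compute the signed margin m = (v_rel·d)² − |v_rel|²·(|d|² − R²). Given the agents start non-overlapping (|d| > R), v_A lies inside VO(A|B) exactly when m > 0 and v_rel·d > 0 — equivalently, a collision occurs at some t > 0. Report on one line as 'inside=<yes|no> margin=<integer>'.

d = (-6, 13),  |d|² = 205;  R = 3+6 = 9,  c = 205−9² = 124
v_rel = (0, 8),  |v_rel|² = 64;  v_rel·d = (0)·(-6) + (8)·(13) = 104
64·t² − 208·t + 124 = 0  ⇒  m = 104² − 64·124 = 2880
m = 2880 > 0,  v_rel·d = 104 > 0  ⇒  inside

inside=yes margin=2880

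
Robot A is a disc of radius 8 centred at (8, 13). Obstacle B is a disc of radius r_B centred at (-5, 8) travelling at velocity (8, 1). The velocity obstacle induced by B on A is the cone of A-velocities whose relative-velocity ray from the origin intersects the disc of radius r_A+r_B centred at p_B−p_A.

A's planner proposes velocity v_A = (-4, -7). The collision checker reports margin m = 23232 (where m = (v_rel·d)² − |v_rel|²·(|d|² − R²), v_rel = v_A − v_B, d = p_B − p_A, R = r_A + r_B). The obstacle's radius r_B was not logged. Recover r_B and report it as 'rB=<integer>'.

m = 23232
d = (-13, -5);  v_rel = (-12, -8),  |v_rel|² = 208
v_rel×d = (-12)·(-5) − (-8)·(-13) = -44
since m = R²·208 − (-44)²:  R² = (1936 + 23232) / 208 = 121
R = √121 = 11  ⇒  r_B = 11 − 8 = 3

rB=3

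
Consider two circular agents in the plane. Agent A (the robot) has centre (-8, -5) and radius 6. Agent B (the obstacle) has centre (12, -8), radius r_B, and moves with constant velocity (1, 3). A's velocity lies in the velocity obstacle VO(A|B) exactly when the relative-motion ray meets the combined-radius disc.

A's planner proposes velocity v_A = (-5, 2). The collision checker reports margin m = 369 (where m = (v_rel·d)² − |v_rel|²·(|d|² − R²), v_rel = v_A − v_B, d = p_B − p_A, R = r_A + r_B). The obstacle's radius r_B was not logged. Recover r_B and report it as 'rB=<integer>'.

m = 369
d = (20, -3);  v_rel = (-6, -1),  |v_rel|² = 37
v_rel×d = (-6)·(-3) − (-1)·(20) = 38
since m = R²·37 − 38²:  R² = (1444 + 369) / 37 = 49
R = √49 = 7  ⇒  r_B = 7 − 6 = 1

rB=1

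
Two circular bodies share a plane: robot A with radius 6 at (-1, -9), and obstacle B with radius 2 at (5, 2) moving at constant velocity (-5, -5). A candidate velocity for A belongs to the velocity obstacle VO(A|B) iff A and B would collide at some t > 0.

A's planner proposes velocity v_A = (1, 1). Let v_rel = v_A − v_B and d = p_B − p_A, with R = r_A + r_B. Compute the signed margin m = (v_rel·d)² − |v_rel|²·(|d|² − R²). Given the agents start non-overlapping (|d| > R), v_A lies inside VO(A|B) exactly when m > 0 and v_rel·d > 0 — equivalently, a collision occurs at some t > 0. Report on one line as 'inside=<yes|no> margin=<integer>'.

d = (6, 11),  |d|² = 157;  R = 6+2 = 8,  c = 157−8² = 93
v_rel = (6, 6),  |v_rel|² = 72;  v_rel·d = (6)·(6) + (6)·(11) = 102
72·t² − 204·t + 93 = 0  ⇒  m = 102² − 72·93 = 3708
m = 3708 > 0,  v_rel·d = 102 > 0  ⇒  inside

inside=yes margin=3708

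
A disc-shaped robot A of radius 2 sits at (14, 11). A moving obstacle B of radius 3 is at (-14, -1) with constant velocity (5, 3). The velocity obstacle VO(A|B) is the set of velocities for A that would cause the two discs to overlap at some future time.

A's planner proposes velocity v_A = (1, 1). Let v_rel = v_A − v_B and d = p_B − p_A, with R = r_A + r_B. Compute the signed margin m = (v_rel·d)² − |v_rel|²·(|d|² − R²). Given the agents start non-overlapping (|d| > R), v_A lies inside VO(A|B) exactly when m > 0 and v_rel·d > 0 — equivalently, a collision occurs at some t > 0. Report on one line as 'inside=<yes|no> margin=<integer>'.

d = (-28, -12),  |d|² = 928;  R = 2+3 = 5,  c = 928−5² = 903
v_rel = (-4, -2),  |v_rel|² = 20;  v_rel·d = (-4)·(-28) + (-2)·(-12) = 136
20·t² − 272·t + 903 = 0  ⇒  m = 136² − 20·903 = 436
m = 436 > 0,  v_rel·d = 136 > 0  ⇒  inside

inside=yes margin=436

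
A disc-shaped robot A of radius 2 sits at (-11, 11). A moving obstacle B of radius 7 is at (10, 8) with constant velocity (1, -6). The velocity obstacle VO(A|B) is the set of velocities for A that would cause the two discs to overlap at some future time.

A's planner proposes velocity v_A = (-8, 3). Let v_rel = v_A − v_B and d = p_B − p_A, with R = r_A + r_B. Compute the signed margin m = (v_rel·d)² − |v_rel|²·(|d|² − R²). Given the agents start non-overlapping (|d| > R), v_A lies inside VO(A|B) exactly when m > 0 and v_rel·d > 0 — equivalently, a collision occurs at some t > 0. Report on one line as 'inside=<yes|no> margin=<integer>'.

d = (21, -3),  |d|² = 450;  R = 2+7 = 9,  c = 450−9² = 369
v_rel = (-9, 9),  |v_rel|² = 162;  v_rel·d = (-9)·(21) + (9)·(-3) = -216
162·t² + 432·t + 369 = 0  ⇒  m = (-216)² − 162·369 = -13122
m = -13122 < 0,  v_rel·d = -216 < 0  ⇒  outside

inside=no margin=-13122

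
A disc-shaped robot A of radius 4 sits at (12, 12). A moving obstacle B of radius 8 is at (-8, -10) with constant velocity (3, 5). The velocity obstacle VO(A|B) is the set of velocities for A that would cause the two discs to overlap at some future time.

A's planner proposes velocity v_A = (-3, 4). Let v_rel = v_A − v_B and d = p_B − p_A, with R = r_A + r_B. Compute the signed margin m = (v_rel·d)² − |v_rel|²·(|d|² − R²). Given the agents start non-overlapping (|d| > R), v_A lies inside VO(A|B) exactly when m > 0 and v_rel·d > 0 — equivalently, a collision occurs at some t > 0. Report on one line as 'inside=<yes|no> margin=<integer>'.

d = (-20, -22),  |d|² = 884;  R = 4+8 = 12,  c = 884−12² = 740
v_rel = (-6, -1),  |v_rel|² = 37;  v_rel·d = (-6)·(-20) + (-1)·(-22) = 142
37·t² − 284·t + 740 = 0  ⇒  m = 142² − 37·740 = -7216
m = -7216 < 0,  v_rel·d = 142 > 0  ⇒  outside

inside=no margin=-7216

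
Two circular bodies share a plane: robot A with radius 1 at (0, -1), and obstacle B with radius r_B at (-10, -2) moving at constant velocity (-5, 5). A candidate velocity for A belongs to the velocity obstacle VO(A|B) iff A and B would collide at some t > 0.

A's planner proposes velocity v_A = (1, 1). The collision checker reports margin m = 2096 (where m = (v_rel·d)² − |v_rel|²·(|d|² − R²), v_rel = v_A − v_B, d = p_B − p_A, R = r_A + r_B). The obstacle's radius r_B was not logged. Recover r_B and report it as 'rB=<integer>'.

m = 2096
d = (-10, -1);  v_rel = (6, -4),  |v_rel|² = 52
v_rel×d = (6)·(-1) − (-4)·(-10) = -46
since m = R²·52 − (-46)²:  R² = (2116 + 2096) / 52 = 81
R = √81 = 9  ⇒  r_B = 9 − 1 = 8

rB=8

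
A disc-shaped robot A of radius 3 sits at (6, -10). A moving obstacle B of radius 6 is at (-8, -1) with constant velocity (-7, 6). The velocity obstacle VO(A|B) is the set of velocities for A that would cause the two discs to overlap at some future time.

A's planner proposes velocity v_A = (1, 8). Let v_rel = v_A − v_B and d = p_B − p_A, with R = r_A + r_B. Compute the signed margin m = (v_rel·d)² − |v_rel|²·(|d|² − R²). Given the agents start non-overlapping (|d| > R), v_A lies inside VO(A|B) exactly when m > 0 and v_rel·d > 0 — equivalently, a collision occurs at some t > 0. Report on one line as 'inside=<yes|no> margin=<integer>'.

d = (-14, 9),  |d|² = 277;  R = 3+6 = 9,  c = 277−9² = 196
v_rel = (8, 2),  |v_rel|² = 68;  v_rel·d = (8)·(-14) + (2)·(9) = -94
68·t² + 188·t + 196 = 0  ⇒  m = (-94)² − 68·196 = -4492
m = -4492 < 0,  v_rel·d = -94 < 0  ⇒  outside

inside=no margin=-4492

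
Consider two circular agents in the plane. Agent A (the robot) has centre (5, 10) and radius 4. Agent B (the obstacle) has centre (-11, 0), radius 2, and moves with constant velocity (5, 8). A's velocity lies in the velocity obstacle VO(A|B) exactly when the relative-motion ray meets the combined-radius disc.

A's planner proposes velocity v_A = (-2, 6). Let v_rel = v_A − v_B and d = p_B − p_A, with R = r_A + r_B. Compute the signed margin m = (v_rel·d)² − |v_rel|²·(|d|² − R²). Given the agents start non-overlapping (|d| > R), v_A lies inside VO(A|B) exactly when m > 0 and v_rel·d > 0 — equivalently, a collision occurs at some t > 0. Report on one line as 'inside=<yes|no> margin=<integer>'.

d = (-16, -10),  |d|² = 356;  R = 4+2 = 6,  c = 356−6² = 320
v_rel = (-7, -2),  |v_rel|² = 53;  v_rel·d = (-7)·(-16) + (-2)·(-10) = 132
53·t² − 264·t + 320 = 0  ⇒  m = 132² − 53·320 = 464
m = 464 > 0,  v_rel·d = 132 > 0  ⇒  inside

inside=yes margin=464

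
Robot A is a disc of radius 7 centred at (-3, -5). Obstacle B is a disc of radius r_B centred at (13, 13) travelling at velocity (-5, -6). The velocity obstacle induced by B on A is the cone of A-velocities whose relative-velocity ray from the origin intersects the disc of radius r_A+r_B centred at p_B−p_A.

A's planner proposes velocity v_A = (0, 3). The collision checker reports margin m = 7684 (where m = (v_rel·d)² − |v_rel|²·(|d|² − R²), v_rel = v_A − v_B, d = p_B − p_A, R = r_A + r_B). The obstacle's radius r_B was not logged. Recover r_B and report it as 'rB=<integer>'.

m = 7684
d = (16, 18);  v_rel = (5, 9),  |v_rel|² = 106
v_rel×d = (5)·(18) − (9)·(16) = -54
since m = R²·106 − (-54)²:  R² = (2916 + 7684) / 106 = 100
R = √100 = 10  ⇒  r_B = 10 − 7 = 3

rB=3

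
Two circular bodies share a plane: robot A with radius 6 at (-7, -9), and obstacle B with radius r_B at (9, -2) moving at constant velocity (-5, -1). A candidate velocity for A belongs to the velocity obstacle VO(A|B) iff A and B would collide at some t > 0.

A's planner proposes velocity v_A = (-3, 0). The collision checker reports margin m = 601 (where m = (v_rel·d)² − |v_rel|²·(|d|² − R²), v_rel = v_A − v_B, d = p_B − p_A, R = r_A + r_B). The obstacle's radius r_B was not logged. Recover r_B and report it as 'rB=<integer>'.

m = 601
d = (16, 7);  v_rel = (2, 1),  |v_rel|² = 5
v_rel×d = (2)·(7) − (1)·(16) = -2
since m = R²·5 − (-2)²:  R² = (4 + 601) / 5 = 121
R = √121 = 11  ⇒  r_B = 11 − 6 = 5

rB=5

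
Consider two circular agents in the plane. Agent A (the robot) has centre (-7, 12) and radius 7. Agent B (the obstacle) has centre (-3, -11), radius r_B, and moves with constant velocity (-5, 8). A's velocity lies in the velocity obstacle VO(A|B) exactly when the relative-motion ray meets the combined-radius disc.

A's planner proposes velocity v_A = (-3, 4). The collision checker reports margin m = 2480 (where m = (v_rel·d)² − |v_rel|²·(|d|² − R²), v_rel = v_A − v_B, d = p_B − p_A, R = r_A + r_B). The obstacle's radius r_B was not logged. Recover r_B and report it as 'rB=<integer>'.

m = 2480
d = (4, -23);  v_rel = (2, -4),  |v_rel|² = 20
v_rel×d = (2)·(-23) − (-4)·(4) = -30
since m = R²·20 − (-30)²:  R² = (900 + 2480) / 20 = 169
R = √169 = 13  ⇒  r_B = 13 − 7 = 6

rB=6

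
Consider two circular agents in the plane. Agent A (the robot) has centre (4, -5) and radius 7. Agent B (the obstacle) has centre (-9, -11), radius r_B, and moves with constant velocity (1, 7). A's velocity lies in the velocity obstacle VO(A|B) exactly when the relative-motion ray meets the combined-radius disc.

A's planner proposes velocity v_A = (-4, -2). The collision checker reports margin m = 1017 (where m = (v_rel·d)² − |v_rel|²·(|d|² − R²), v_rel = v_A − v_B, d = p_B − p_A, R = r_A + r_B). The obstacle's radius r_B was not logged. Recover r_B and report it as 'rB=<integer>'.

m = 1017
d = (-13, -6);  v_rel = (-5, -9),  |v_rel|² = 106
v_rel×d = (-5)·(-6) − (-9)·(-13) = -87
since m = R²·106 − (-87)²:  R² = (7569 + 1017) / 106 = 81
R = √81 = 9  ⇒  r_B = 9 − 7 = 2

rB=2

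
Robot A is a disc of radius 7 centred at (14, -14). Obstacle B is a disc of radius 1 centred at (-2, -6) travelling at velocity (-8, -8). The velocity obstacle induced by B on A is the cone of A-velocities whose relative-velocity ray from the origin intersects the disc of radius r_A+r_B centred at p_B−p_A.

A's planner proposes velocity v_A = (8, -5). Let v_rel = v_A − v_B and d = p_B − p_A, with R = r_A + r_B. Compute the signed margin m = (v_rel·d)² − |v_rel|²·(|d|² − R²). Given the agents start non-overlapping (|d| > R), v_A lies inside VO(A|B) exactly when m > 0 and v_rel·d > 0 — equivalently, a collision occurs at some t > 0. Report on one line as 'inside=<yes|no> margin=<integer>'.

d = (-16, 8),  |d|² = 320;  R = 7+1 = 8,  c = 320−8² = 256
v_rel = (16, 3),  |v_rel|² = 265;  v_rel·d = (16)·(-16) + (3)·(8) = -232
265·t² + 464·t + 256 = 0  ⇒  m = (-232)² − 265·256 = -14016
m = -14016 < 0,  v_rel·d = -232 < 0  ⇒  outside

inside=no margin=-14016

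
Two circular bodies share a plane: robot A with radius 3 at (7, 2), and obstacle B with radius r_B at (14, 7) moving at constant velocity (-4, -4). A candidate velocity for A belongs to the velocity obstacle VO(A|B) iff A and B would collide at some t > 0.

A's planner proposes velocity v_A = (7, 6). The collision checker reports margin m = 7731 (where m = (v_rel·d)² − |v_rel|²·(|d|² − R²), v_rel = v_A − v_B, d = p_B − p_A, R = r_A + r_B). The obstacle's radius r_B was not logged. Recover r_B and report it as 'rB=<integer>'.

m = 7731
d = (7, 5);  v_rel = (11, 10),  |v_rel|² = 221
v_rel×d = (11)·(5) − (10)·(7) = -15
since m = R²·221 − (-15)²:  R² = (225 + 7731) / 221 = 36
R = √36 = 6  ⇒  r_B = 6 − 3 = 3

rB=3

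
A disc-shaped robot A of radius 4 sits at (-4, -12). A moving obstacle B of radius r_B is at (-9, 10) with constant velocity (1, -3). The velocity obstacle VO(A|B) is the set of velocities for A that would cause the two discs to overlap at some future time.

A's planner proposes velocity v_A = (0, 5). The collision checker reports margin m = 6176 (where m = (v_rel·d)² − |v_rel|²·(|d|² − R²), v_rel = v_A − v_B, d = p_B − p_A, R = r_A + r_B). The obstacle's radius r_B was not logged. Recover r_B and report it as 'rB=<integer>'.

m = 6176
d = (-5, 22);  v_rel = (-1, 8),  |v_rel|² = 65
v_rel×d = (-1)·(22) − (8)·(-5) = 18
since m = R²·65 − 18²:  R² = (324 + 6176) / 65 = 100
R = √100 = 10  ⇒  r_B = 10 − 4 = 6

rB=6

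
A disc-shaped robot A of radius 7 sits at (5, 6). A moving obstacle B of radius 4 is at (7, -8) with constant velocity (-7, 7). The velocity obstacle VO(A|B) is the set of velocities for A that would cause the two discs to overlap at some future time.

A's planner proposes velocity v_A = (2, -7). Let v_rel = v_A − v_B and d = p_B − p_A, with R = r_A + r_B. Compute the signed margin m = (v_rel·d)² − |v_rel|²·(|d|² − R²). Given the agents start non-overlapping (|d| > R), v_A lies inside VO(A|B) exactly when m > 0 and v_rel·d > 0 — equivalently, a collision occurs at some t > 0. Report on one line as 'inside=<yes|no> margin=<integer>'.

d = (2, -14),  |d|² = 200;  R = 7+4 = 11,  c = 200−11² = 79
v_rel = (9, -14),  |v_rel|² = 277;  v_rel·d = (9)·(2) + (-14)·(-14) = 214
277·t² − 428·t + 79 = 0  ⇒  m = 214² − 277·79 = 23913
m = 23913 > 0,  v_rel·d = 214 > 0  ⇒  inside

inside=yes margin=23913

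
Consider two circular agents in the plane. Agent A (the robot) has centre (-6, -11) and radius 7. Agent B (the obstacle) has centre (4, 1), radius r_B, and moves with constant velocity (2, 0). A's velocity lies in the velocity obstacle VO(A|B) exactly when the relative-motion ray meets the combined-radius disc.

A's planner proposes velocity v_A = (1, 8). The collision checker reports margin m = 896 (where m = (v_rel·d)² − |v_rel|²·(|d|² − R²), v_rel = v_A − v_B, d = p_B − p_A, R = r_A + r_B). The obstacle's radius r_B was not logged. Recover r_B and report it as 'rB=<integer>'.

m = 896
d = (10, 12);  v_rel = (-1, 8),  |v_rel|² = 65
v_rel×d = (-1)·(12) − (8)·(10) = -92
since m = R²·65 − (-92)²:  R² = (8464 + 896) / 65 = 144
R = √144 = 12  ⇒  r_B = 12 − 7 = 5

rB=5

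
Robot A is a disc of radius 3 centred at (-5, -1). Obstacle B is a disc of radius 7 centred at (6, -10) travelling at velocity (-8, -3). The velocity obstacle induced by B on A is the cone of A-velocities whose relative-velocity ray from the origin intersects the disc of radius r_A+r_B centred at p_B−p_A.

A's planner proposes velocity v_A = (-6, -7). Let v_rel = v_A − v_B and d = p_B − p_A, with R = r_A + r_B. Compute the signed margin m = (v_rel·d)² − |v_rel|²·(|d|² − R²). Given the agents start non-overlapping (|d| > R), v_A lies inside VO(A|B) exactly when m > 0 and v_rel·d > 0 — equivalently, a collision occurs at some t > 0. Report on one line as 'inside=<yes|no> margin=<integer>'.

d = (11, -9),  |d|² = 202;  R = 3+7 = 10,  c = 202−10² = 102
v_rel = (2, -4),  |v_rel|² = 20;  v_rel·d = (2)·(11) + (-4)·(-9) = 58
20·t² − 116·t + 102 = 0  ⇒  m = 58² − 20·102 = 1324
m = 1324 > 0,  v_rel·d = 58 > 0  ⇒  inside

inside=yes margin=1324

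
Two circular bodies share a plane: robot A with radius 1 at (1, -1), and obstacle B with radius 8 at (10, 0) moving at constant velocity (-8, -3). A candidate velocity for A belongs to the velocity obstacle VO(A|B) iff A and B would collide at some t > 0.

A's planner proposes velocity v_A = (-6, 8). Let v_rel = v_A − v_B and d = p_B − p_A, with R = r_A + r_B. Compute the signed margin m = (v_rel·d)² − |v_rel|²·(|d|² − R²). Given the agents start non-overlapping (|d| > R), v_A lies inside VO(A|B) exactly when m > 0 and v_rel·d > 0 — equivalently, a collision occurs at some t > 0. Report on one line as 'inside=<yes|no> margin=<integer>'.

d = (9, 1),  |d|² = 82;  R = 1+8 = 9,  c = 82−9² = 1
v_rel = (2, 11),  |v_rel|² = 125;  v_rel·d = (2)·(9) + (11)·(1) = 29
125·t² − 58·t + 1 = 0  ⇒  m = 29² − 125·1 = 716
m = 716 > 0,  v_rel·d = 29 > 0  ⇒  inside

inside=yes margin=716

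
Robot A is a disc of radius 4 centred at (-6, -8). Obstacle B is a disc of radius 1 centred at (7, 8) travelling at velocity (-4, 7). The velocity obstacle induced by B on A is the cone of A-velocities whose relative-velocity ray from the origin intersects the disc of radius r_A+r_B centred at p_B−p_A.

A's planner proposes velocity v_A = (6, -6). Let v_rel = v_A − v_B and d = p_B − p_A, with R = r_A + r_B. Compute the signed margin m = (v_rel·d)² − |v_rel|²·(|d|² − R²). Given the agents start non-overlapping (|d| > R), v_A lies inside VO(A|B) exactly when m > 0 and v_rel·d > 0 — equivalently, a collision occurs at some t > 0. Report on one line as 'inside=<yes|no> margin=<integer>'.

d = (13, 16),  |d|² = 425;  R = 4+1 = 5,  c = 425−5² = 400
v_rel = (10, -13),  |v_rel|² = 269;  v_rel·d = (10)·(13) + (-13)·(16) = -78
269·t² + 156·t + 400 = 0  ⇒  m = (-78)² − 269·400 = -101516
m = -101516 < 0,  v_rel·d = -78 < 0  ⇒  outside

inside=no margin=-101516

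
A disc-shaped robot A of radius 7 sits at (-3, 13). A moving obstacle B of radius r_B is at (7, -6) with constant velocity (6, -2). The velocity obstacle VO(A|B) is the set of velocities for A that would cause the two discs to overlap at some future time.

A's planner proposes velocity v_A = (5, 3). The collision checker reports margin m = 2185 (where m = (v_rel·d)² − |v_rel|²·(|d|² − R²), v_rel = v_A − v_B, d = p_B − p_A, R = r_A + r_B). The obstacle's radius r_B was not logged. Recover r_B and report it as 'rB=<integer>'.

m = 2185
d = (10, -19);  v_rel = (-1, 5),  |v_rel|² = 26
v_rel×d = (-1)·(-19) − (5)·(10) = -31
since m = R²·26 − (-31)²:  R² = (961 + 2185) / 26 = 121
R = √121 = 11  ⇒  r_B = 11 − 7 = 4

rB=4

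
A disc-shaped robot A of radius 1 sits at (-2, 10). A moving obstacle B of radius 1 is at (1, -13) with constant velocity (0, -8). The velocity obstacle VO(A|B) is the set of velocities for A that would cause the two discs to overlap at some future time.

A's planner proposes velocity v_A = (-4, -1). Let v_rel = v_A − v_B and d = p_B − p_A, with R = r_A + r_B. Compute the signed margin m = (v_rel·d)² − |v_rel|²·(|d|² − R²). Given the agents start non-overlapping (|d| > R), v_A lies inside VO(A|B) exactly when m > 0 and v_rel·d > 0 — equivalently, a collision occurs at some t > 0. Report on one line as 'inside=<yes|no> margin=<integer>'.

d = (3, -23),  |d|² = 538;  R = 1+1 = 2,  c = 538−2² = 534
v_rel = (-4, 7),  |v_rel|² = 65;  v_rel·d = (-4)·(3) + (7)·(-23) = -173
65·t² + 346·t + 534 = 0  ⇒  m = (-173)² − 65·534 = -4781
m = -4781 < 0,  v_rel·d = -173 < 0  ⇒  outside

inside=no margin=-4781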